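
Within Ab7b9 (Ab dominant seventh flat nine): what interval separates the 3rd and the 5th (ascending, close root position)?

minor third

The chord tones of Ab7b9 are Ab-C-Eb-Gb-Bbb.
That puts C below Eb.
3 letter names make it a third; at 3 semitones (a half step narrower than major) the quality is minor.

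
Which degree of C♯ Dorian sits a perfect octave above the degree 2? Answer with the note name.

The scale is C♯ D♯ E F♯ G♯ A♯ B.
The degree 2 is D♯; a perfect octave above that is D♯ — scale degree 2.

D#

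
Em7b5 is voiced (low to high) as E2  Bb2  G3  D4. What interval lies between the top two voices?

Those voices are G3 and D4.
G up to D spans 5 letter names and 7 semitones — a perfect fifth.

perfect 5th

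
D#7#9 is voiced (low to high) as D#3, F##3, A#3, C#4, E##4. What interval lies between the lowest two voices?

Those voices are D#3 and F##3.
Counting 3 letters and 4 half steps from D# gives a major third.

major 3rd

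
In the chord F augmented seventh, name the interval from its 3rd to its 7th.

Spelling the chord: F-A-C#-Eb.
The 3rd is A and the 7th is Eb.
5 letter names make it a fifth; at 6 semitones (a half step narrower than perfect) the quality is diminished.

diminished fifth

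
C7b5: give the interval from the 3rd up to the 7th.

Spelling the chord: C-E-G♭-B♭.
The 3rd is E and the 7th is B♭.
From E to B♭: 6 semitones over a fifth = diminished.
This 3–7 tritone is the characteristic tension at the heart of the dominant sound.

diminished fifth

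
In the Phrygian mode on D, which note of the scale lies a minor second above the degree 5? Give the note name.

Bb

The scale is D Eb F G A Bb C.
The degree 5 is A; a minor second above that is Bb — scale degree 6.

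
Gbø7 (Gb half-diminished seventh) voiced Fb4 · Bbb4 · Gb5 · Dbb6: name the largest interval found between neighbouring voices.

Adjacent intervals: Fb4→Bbb4 = perfect fourth; Bbb4→Gb5 = major sixth; Gb5→Dbb6 = diminished fifth.
The largest is Bbb4 to Gb5, a major sixth (9 semitones).

M6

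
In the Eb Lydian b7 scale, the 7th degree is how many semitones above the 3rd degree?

6

The scale is Eb F G A Bb C Db.
G up to Db is a diminished fifth — 6 semitones.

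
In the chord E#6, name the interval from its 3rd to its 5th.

E#6: E# G## B# C##.
So we need the interval from G## up to B#.
G## up to B# is 3 semitones, a half step narrower than a major third, so the interval is minor.

minor third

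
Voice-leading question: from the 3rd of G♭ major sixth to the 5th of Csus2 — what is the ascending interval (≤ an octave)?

G♭ major sixth has B♭ as its 3rd, and Csus2 has G as its 5th.
B♭ up to G spans 6 letter names and 9 semitones — a major sixth.

major sixth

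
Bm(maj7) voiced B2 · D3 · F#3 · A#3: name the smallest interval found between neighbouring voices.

minor third

Adjacent intervals: B2→D3 = minor third; D3→F#3 = major third; F#3→A#3 = major third.
The smallest is B2 to D3, a minor third (3 semitones).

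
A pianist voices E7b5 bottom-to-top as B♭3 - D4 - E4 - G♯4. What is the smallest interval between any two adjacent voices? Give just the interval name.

Adjacent intervals: B♭3→D4 = major third; D4→E4 = major second; E4→G♯4 = major third.
The smallest is D4 to E4, a major second (2 semitones).

major second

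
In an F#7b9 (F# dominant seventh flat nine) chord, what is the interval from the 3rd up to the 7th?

diminished fifth

F#7b9 is spelled F#–A#–C#–E–G.
The 3rd is A# and the 7th is E.
From A# to E: 6 semitones over a fifth = diminished.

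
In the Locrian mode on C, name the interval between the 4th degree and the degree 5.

C locrian: C Db Eb F Gb Ab Bb.
The 4th degree is F and the 5th scale degree is Gb.
F up to Gb is 1 semitone, a half step narrower than a major second, so the interval is minor.

minor 2nd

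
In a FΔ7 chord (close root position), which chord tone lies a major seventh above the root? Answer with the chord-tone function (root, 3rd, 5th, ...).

7th

Spelling the chord: F, A, C, E.
The root is F. A major seventh above F is E.
E is the chord's 7th.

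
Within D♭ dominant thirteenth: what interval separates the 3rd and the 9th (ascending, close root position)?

minor 7th

The chord tones of D♭13 (D♭ dominant thirteenth) are D♭ F A♭ C♭ E♭ B♭.
So we need the interval from F up to E♭.
F up to E♭ is 10 semitones, a half step narrower than a major seventh, so the interval is minor.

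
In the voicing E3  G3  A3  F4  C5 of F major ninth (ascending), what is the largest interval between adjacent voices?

Adjacent intervals: E3→G3 = minor third; G3→A3 = major second; A3→F4 = minor sixth; F4→C5 = perfect fifth.
The largest is A3 to F4, a minor sixth (8 semitones).

minor 6th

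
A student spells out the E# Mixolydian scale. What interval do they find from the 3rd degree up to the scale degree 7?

E# mixolydian: E# F## G## A# B# C## D#.
So we need the interval from G## up to D#.
5 letter names make it a fifth; at 6 semitones (a half step narrower than perfect) the quality is diminished.

d5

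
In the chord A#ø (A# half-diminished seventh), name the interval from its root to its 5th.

Spelling the chord: A# C# E G#.
So we need the interval from A# up to E.
5 letter names make it a fifth; at 6 semitones (a half step narrower than perfect) the quality is diminished.

diminished 5th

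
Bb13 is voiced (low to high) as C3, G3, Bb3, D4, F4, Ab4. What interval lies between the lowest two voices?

perfect fifth

Those voices are C3 and G3.
From C to G is 7 semitones, exactly the perfect fifth.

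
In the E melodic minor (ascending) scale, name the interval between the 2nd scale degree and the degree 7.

M6

Spelling the E melodic minor (ascending) scale: E F# G A B C# D#.
So we need the interval from F# up to D#.
Counting 6 letters and 9 half steps from F# gives a major sixth.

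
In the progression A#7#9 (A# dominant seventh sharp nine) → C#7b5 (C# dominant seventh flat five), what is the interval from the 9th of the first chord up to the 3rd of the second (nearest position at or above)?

diminished 4th

The 9th of A#7#9 (A# dominant seventh sharp nine) is B##; the 3rd of C#7b5 (C# dominant seventh flat five) is E#.
From B## to E#: 4 semitones over a fourth = diminished.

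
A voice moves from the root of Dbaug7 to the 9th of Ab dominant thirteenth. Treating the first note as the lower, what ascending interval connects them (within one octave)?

Dbaug7 has Db as its root, and Ab dominant thirteenth has Bb as its 9th.
Db up to Bb spans 6 letter names and 9 semitones — a major sixth.

major sixth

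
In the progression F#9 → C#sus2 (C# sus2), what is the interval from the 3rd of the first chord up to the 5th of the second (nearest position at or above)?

F#9 has A# as its 3rd, and C#sus2 (C# sus2) has G# as its 5th.
7 letter names make it a seventh; at 10 semitones (a half step narrower than major) the quality is minor.

minor seventh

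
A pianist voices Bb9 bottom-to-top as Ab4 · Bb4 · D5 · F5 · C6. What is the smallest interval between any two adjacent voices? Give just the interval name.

Adjacent intervals: Ab4→Bb4 = major second; Bb4→D5 = major third; D5→F5 = minor third; F5→C6 = perfect fifth.
The smallest is Ab4 to Bb4, a major second (2 semitones).

major second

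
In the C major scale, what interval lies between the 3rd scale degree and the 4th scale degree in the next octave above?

minor ninth

The scale runs C D E F G A B.
The 3rd scale degree is E and the scale degree 4 (up an octave) is F.
From E to F: 13 semitones over a ninth = minor.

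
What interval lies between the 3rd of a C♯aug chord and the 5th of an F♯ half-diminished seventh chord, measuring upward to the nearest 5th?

The 3rd of C♯aug is E♯; the 5th of F♯ half-diminished seventh is C.
6 letter names make it a sixth; at 7 semitones (a whole step narrower than major) the quality is diminished.

d6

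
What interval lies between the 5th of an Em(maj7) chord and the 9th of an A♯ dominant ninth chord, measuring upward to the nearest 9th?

augmented unison

The 5th of Em(maj7) is B; the 9th of A♯ dominant ninth is B♯.
B up to B♯ is 1 semitone, a half step wider than a perfect unison, so the interval is augmented.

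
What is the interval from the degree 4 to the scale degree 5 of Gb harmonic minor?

major 2nd

The scale runs Gb Ab Bbb Cb Db Ebb F.
That puts Cb below Db.
From Cb to Db is 2 semitones, exactly the major second.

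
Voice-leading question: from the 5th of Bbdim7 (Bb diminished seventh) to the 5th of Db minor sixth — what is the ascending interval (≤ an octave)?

M3

The 5th of Bbdim7 (Bb diminished seventh) is Fb; the 5th of Db minor sixth is Ab.
Fb up to Ab spans 3 letter names and 4 semitones — a major third.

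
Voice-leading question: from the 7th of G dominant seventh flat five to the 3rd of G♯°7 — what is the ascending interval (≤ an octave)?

The 7th of G dominant seventh flat five is F; the 3rd of G♯°7 is B.
4 letter names make it a fourth; at 6 semitones (a half step wider than perfect) the quality is augmented.

A4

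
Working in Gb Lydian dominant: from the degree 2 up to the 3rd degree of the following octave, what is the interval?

Gb lydian dominant: Gb Ab Bb C Db Eb Fb.
Degree 2 = Ab; scale degree 3 (up an octave) = Bb.
Ab up to Bb spans 9 letter names and 14 semitones — a major ninth.

major ninth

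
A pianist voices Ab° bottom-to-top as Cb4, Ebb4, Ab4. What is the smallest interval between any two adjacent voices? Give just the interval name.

Adjacent intervals: Cb4→Ebb4 = minor third; Ebb4→Ab4 = augmented fourth.
The smallest is Cb4 to Ebb4, a minor third (3 semitones).

minor 3rd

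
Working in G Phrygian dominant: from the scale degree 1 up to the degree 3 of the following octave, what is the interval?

M10

Spelling G Phrygian dominant: G Ab B C D Eb F.
The scale degree 1 is G and the degree 3 (up an octave) is B.
G up to B spans 10 letter names and 16 semitones — a major tenth.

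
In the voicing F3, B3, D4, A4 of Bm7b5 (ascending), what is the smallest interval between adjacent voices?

minor third

Adjacent intervals: F3→B3 = augmented fourth; B3→D4 = minor third; D4→A4 = perfect fifth.
The smallest is B3 to D4, a minor third (3 semitones).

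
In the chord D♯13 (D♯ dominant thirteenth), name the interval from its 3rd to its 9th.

minor seventh

The chord tones of D♯ dominant thirteenth are D♯-F𝄪-A♯-C♯-E♯-B♯.
3rd = F𝄪; 9th = E♯.
F𝄪 up to E♯ is 10 semitones, a half step narrower than a major seventh, so the interval is minor.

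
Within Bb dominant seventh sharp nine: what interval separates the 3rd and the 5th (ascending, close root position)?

minor 3rd

The chord tones of Bb7#9 are Bb-D-F-Ab-C#.
So we need the interval from D up to F.
3 letter names make it a third; at 3 semitones (a half step narrower than major) the quality is minor.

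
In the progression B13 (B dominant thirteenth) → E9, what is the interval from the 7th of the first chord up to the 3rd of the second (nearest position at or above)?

major 7th

B13 (B dominant thirteenth) has A as its 7th, and E9 has G# as its 3rd.
From A to G# is 11 semitones, exactly the major seventh.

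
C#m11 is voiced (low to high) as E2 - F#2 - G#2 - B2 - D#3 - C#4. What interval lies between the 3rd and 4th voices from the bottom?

Those voices are G#2 and B2.
From G# to B: 3 semitones over a third = minor.

m3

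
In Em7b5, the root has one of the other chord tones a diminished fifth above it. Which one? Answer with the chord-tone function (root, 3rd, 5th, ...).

5th

The chord tones of E half-diminished seventh are E–G–Bb–D.
The root is E. A diminished fifth above E is Bb.
Bb is the chord's 5th.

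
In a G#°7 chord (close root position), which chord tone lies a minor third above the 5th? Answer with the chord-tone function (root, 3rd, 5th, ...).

G#°7 is spelled G#, B, D, F.
The 5th is D. A minor third above D is F.
F is the chord's 7th.

7th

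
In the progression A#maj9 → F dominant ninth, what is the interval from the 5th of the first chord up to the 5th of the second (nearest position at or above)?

diminished 6th

The 5th of A#maj9 is E#; the 5th of F dominant ninth is C.
From E# to C: 7 semitones over a sixth = diminished.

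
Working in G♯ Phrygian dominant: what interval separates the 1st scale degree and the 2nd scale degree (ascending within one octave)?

minor second

Spelling G♯ Phrygian dominant: G♯ A B♯ C♯ D♯ E F♯.
The 1st scale degree is G♯ and the 2nd degree is A.
2 letter names make it a second; at 1 semitone (a half step narrower than major) the quality is minor.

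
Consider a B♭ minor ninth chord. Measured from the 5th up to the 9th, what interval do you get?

Spelling the chord: B♭–D♭–F–A♭–C.
5th = F; 9th = C.
Counting 5 letters and 7 half steps from F gives a perfect fifth.

perfect fifth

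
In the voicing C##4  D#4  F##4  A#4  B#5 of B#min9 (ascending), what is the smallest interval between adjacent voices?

minor second

Adjacent intervals: C##4→D#4 = minor second; D#4→F##4 = major third; F##4→A#4 = minor third; A#4→B#5 = major ninth.
The smallest is C##4 to D#4, a minor second (1 semitone).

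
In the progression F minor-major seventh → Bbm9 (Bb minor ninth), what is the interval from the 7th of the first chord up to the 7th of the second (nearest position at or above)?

diminished 4th

The 7th of F minor-major seventh is E; the 7th of Bbm9 (Bb minor ninth) is Ab.
E up to Ab is 4 semitones, a half step narrower than a perfect fourth, so the interval is diminished.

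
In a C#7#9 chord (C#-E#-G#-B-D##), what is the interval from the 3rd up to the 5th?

minor third

So we need the interval from E# up to G#.
3 letter names make it a third; at 3 semitones (a half step narrower than major) the quality is minor.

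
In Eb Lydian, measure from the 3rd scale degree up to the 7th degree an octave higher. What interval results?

perfect 12th

The scale runs Eb F G A Bb C D.
That puts G below D.
From G to D is 19 semitones, exactly the perfect twelfth.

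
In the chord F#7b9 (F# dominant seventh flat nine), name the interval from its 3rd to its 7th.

Spelling the chord: F#–A#–C#–E–G.
That puts A# below E.
From A# to E: 6 semitones over a fifth = diminished.

diminished fifth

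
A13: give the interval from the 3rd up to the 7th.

diminished fifth

A13 (A dominant thirteenth): A–C#–E–G–B–F#.
3rd = C#; 7th = G.
5 letter names make it a fifth; at 6 semitones (a half step narrower than perfect) the quality is diminished.
That tritone between 3rd and 7th is what gives the dominant seventh its pull toward resolution.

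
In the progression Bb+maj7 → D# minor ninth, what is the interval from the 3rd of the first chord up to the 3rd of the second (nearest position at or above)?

The 3rd of Bb+maj7 is D; the 3rd of D# minor ninth is F#.
D up to F# spans 3 letter names and 4 semitones — a major third.

major 3rd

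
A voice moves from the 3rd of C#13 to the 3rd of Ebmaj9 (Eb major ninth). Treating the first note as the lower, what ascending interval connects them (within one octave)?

The 3rd of C#13 is E#; the 3rd of Ebmaj9 (Eb major ninth) is G.
E# up to G is 2 semitones, a whole step narrower than a major third, so the interval is diminished.

diminished 3rd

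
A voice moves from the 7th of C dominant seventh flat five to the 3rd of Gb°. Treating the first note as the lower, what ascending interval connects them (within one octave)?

C dominant seventh flat five has Bb as its 7th, and Gb° has Bbb as its 3rd.
From Bb to Bbb: 11 semitones over an octave = diminished.

d8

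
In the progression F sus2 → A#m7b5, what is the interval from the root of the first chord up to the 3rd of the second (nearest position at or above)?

augmented fifth

The root of F sus2 is F; the 3rd of A#m7b5 is C#.
5 letter names make it a fifth; at 8 semitones (a half step wider than perfect) the quality is augmented.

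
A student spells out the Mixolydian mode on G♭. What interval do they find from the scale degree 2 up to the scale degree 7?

G♭ mixolydian: G♭ A♭ B♭ C♭ D♭ E♭ F♭.
Scale degree 2 = A♭; scale degree 7 = F♭.
6 letter names make it a sixth; at 8 semitones (a half step narrower than major) the quality is minor.

minor sixth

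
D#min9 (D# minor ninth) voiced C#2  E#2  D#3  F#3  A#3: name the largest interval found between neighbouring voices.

minor seventh

Adjacent intervals: C#2→E#2 = major third; E#2→D#3 = minor seventh; D#3→F#3 = minor third; F#3→A#3 = major third.
The largest is E#2 to D#3, a minor seventh (10 semitones).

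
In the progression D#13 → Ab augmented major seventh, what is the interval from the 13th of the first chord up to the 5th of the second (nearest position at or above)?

The 13th of D#13 is B#; the 5th of Ab augmented major seventh is E.
4 letter names make it a fourth; at 4 semitones (a half step narrower than perfect) the quality is diminished.

diminished fourth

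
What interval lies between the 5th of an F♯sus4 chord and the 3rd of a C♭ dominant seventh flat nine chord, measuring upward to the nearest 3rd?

d3

The 5th of F♯sus4 is C♯; the 3rd of C♭ dominant seventh flat nine is E♭.
From C♯ to E♭: 2 semitones over a third = diminished.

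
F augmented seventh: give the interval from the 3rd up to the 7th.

F+7 is spelled F, A, C♯, E♭.
The 3rd is A and the 7th is E♭.
5 letter names make it a fifth; at 6 semitones (a half step narrower than perfect) the quality is diminished.

diminished 5th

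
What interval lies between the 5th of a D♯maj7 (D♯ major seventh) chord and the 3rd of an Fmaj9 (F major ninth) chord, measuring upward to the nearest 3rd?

The 5th of D♯maj7 (D♯ major seventh) is A♯; the 3rd of Fmaj9 (F major ninth) is A.
From A♯ to A: 11 semitones over an octave = diminished.

diminished octave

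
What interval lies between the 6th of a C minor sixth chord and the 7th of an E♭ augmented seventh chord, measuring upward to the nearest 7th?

diminished fourth

The 6th of C minor sixth is A; the 7th of E♭ augmented seventh is D♭.
A up to D♭ is 4 semitones, a half step narrower than a perfect fourth, so the interval is diminished.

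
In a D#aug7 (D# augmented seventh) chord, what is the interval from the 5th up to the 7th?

D#+7 is spelled D# F## A## C#.
So we need the interval from A## up to C#.
A## up to C# is 2 semitones, a whole step narrower than a major third, so the interval is diminished.

diminished third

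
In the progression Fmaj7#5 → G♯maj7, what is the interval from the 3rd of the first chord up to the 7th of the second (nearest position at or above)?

augmented 6th

Fmaj7#5 has A as its 3rd, and G♯maj7 has F𝄪 as its 7th.
6 letter names make it a sixth; at 10 semitones (a half step wider than major) the quality is augmented.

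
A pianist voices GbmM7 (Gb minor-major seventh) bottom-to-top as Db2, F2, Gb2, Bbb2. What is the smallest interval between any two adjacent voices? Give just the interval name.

minor second

Adjacent intervals: Db2→F2 = major third; F2→Gb2 = minor second; Gb2→Bbb2 = minor third.
The smallest is F2 to Gb2, a minor second (1 semitone).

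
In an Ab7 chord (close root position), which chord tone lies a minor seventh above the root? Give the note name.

Ab7 is spelled Ab-C-Eb-Gb.
The root is Ab. A minor seventh above Ab is Gb.
Gb is the chord's 7th.

Gb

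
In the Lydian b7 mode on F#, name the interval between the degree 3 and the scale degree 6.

perfect fourth

Spelling the Lydian b7 mode on F#: F# G# A# B# C# D# E.
That puts A# below D#.
From A# to D# is 5 semitones, exactly the perfect fourth.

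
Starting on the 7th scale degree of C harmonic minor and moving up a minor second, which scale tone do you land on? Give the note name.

The scale is C D Eb F G Ab B.
The 7th scale degree is B; a minor second above that is C — scale degree 1.

C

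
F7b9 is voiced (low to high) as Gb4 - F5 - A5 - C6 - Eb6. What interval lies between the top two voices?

Those voices are C6 and Eb6.
From C to Eb: 3 semitones over a third = minor.

minor 3rd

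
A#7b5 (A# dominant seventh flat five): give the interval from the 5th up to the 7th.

The chord tones of A#7b5 are A# C## E G#.
The 5th is E and the 7th is G#.
From E to G# is 4 semitones, exactly the major third.

major third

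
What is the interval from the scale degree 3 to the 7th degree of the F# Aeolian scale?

The scale runs F# G# A B C# D E.
That puts A below E.
Counting 5 letters and 7 half steps from A gives a perfect fifth.

perfect fifth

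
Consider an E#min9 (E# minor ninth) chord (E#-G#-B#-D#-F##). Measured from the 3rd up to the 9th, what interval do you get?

major seventh

That puts G# below F##.
Counting 7 letters and 11 half steps from G# gives a major seventh.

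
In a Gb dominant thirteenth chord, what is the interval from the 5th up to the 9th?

perfect fifth

The chord tones of Gb13 are Gb, Bb, Db, Fb, Ab, Eb.
That puts Db below Ab.
From Db to Ab is 7 semitones, exactly the perfect fifth.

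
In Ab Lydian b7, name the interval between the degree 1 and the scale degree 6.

Ab lydian dominant: Ab Bb C D Eb F Gb.
Degree 1 = Ab; 6th scale degree = F.
From Ab to F is 9 semitones, exactly the major sixth.

major 6th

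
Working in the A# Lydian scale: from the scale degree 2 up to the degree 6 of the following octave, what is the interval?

perfect twelfth

A# lydian: A# B# C## D## E# F## G##.
Scale degree 2 = B#; scale degree 6 (up an octave) = F##.
From B# to F## is 19 semitones, exactly the perfect twelfth.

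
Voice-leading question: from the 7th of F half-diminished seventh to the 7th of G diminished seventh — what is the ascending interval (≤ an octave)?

minor second

F half-diminished seventh has Eb as its 7th, and G diminished seventh has Fb as its 7th.
From Eb to Fb: 1 semitone over a second = minor.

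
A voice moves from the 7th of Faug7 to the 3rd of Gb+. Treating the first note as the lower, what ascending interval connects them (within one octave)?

The 7th of Faug7 is Eb; the 3rd of Gb+ is Bb.
Eb up to Bb spans 5 letter names and 7 semitones — a perfect fifth.

perfect 5th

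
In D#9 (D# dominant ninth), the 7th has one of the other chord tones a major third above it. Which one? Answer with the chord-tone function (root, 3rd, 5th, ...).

D#9 (D# dominant ninth): D# F## A# C# E#.
The 7th is C#. A major third above C# is E#.
E# is the chord's 9th.

9th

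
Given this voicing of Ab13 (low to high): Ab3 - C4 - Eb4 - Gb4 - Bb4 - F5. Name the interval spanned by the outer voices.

major thirteenth

The outer voices are Ab3 and F5.
Counting 13 letters and 21 half steps from Ab gives a major thirteenth.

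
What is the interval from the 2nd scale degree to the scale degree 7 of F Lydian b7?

minor sixth

F lydian dominant: F G A B C D Eb.
So we need the interval from G up to Eb.
G up to Eb is 8 semitones, a half step narrower than a major sixth, so the interval is minor.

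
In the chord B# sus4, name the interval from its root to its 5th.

perfect 5th

Spelling the chord: B#-E#-F##.
So we need the interval from B# up to F##.
Counting 5 letters and 7 half steps from B# gives a perfect fifth.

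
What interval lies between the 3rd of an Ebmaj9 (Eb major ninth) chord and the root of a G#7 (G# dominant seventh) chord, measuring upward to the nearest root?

augmented 1st

Ebmaj9 (Eb major ninth) has G as its 3rd, and G#7 (G# dominant seventh) has G# as its root.
From G to G#: 1 semitone over a unison = augmented.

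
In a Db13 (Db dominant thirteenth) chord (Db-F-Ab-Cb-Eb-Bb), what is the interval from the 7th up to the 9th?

major 3rd

That puts Cb below Eb.
From Cb to Eb is 4 semitones, exactly the major third.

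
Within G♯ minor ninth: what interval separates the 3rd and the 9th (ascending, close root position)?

G♯m9 (G♯ minor ninth) is spelled G♯–B–D♯–F♯–A♯.
3rd = B; 9th = A♯.
Counting 7 letters and 11 half steps from B gives a major seventh.

M7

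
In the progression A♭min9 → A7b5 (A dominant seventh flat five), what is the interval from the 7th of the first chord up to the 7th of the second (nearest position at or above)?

augmented unison

The 7th of A♭min9 is G♭; the 7th of A7b5 (A dominant seventh flat five) is G.
G♭ up to G is 1 semitone, a half step wider than a perfect unison, so the interval is augmented.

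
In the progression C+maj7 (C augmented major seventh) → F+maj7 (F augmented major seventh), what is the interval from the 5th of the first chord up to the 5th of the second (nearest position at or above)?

P4

C+maj7 (C augmented major seventh) has G# as its 5th, and F+maj7 (F augmented major seventh) has C# as its 5th.
Counting 4 letters and 5 half steps from G# gives a perfect fourth.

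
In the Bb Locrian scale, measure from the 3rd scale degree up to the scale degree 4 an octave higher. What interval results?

major 9th

The scale runs Bb Cb Db Eb Fb Gb Ab.
So we need the interval from Db up to Eb.
From Db to Eb is 14 semitones, exactly the major ninth.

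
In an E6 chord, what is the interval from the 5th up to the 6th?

Spelling the chord: E G# B C#.
5th = B; 6th = C#.
From B to C# is 2 semitones, exactly the major second.

major 2nd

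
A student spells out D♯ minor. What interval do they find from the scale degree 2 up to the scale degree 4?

Spelling D♯ minor: D♯ E♯ F♯ G♯ A♯ B C♯.
So we need the interval from E♯ up to G♯.
3 letter names make it a third; at 3 semitones (a half step narrower than major) the quality is minor.

minor third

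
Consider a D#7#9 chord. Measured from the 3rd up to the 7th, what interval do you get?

D# dominant seventh sharp nine: D#, F##, A#, C#, E##.
The 3rd is F## and the 7th is C#.
F## up to C# is 6 semitones, a half step narrower than a perfect fifth, so the interval is diminished.

d5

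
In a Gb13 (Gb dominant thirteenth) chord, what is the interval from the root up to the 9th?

M9

Gb13: Gb, Bb, Db, Fb, Ab, Eb.
That puts Gb below Ab.
Counting 9 letters and 14 half steps from Gb gives a major ninth.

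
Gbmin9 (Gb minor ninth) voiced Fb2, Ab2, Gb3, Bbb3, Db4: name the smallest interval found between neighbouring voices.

minor 3rd

Adjacent intervals: Fb2→Ab2 = major third; Ab2→Gb3 = minor seventh; Gb3→Bbb3 = minor third; Bbb3→Db4 = major third.
The smallest is Gb3 to Bbb3, a minor third (3 semitones).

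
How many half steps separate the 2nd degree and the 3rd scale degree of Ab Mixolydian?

2

The scale is Ab Bb C Db Eb F Gb.
Bb up to C is a major second — 2 semitones.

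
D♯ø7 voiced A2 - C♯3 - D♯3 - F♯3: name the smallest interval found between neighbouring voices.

Adjacent intervals: A2→C♯3 = major third; C♯3→D♯3 = major second; D♯3→F♯3 = minor third.
The smallest is C♯3 to D♯3, a major second (2 semitones).

major 2nd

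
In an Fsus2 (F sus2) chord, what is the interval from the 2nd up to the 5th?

perfect 4th

Fsus2 (F sus2) is spelled F, G, C.
The 2nd is G and the 5th is C.
G up to C spans 4 letter names and 5 semitones — a perfect fourth.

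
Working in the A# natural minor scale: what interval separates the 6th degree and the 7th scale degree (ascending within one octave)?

Spelling the A# natural minor scale: A# B# C# D# E# F# G#.
So we need the interval from F# up to G#.
Counting 2 letters and 2 half steps from F# gives a major second.

major 2nd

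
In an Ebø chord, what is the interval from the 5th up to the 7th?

M3

Ebm7b5 is spelled Eb Gb Bbb Db.
5th = Bbb; 7th = Db.
Counting 3 letters and 4 half steps from Bbb gives a major third.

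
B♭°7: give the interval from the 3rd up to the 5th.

minor 3rd

B♭°7: B♭, D♭, F♭, A𝄫.
The 3rd is D♭ and the 5th is F♭.
From D♭ to F♭: 3 semitones over a third = minor.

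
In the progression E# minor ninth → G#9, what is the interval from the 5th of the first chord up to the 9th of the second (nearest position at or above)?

minor seventh

The 5th of E# minor ninth is B#; the 9th of G#9 is A#.
7 letter names make it a seventh; at 10 semitones (a half step narrower than major) the quality is minor.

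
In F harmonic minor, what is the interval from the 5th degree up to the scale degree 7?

The scale runs F G A♭ B♭ C D♭ E.
That puts C below E.
From C to E is 4 semitones, exactly the major third.

major third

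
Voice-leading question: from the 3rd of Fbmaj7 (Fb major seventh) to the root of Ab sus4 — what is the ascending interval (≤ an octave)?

The 3rd of Fbmaj7 (Fb major seventh) is Ab; the root of Ab sus4 is Ab.
From Ab to Ab is 0 semitones, exactly the perfect unison.

perfect unison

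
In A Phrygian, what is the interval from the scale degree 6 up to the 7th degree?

The scale runs A Bb C D E F G.
So we need the interval from F up to G.
F up to G spans 2 letter names and 2 semitones — a major second.

major second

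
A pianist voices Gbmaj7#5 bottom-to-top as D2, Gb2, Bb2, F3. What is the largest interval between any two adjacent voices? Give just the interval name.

Adjacent intervals: D2→Gb2 = diminished fourth; Gb2→Bb2 = major third; Bb2→F3 = perfect fifth.
The largest is Bb2 to F3, a perfect fifth (7 semitones).

perfect 5th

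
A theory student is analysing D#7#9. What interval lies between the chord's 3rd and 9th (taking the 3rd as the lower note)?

Spelling the chord: D#-F##-A#-C#-E##.
So we need the interval from F## up to E##.
Counting 7 letters and 11 half steps from F## gives a major seventh.

major 7th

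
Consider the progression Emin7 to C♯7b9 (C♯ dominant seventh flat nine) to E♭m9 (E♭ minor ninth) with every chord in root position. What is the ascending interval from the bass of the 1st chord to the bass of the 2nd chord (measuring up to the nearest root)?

major 6th

The roots are E and C♯.
From E to C♯ is 9 semitones, exactly the major sixth.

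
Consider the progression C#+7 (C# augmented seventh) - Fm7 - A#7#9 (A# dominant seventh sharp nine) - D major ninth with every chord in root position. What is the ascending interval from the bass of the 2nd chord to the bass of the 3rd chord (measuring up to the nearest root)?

The roots are F and A#.
3 letter names make it a third; at 5 semitones (a half step wider than major) the quality is augmented.

A3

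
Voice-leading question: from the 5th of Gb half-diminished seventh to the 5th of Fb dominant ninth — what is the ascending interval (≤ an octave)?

The 5th of Gb half-diminished seventh is Dbb; the 5th of Fb dominant ninth is Cb.
Dbb up to Cb spans 7 letter names and 11 semitones — a major seventh.

major seventh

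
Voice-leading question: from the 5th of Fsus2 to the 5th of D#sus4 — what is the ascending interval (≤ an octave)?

The 5th of Fsus2 is C; the 5th of D#sus4 is A#.
From C to A#: 10 semitones over a sixth = augmented.

augmented 6th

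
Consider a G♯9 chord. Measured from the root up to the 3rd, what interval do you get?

G♯9: G♯–B♯–D♯–F♯–A♯.
Root = G♯; 3rd = B♯.
Counting 3 letters and 4 half steps from G♯ gives a major third.

major third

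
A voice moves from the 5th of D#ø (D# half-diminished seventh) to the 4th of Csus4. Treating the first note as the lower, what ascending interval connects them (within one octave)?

minor sixth

The 5th of D#ø (D# half-diminished seventh) is A; the 4th of Csus4 is F.
From A to F: 8 semitones over a sixth = minor.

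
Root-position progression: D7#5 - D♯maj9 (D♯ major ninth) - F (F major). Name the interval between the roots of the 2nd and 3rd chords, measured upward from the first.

d3

The roots are D♯ and F.
3 letter names make it a third; at 2 semitones (a whole step narrower than major) the quality is diminished.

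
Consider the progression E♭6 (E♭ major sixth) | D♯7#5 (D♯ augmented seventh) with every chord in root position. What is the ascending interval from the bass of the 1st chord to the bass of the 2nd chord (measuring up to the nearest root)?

The roots are E♭ and D♯.
From E♭ to D♯: 12 semitones over a seventh = augmented.

augmented 7th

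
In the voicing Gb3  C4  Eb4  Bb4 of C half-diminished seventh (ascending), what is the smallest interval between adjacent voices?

minor third

Adjacent intervals: Gb3→C4 = augmented fourth; C4→Eb4 = minor third; Eb4→Bb4 = perfect fifth.
The smallest is C4 to Eb4, a minor third (3 semitones).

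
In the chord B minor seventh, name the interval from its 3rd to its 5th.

B minor seventh: B D F# A.
That puts D below F#.
D up to F# spans 3 letter names and 4 semitones — a major third.

major third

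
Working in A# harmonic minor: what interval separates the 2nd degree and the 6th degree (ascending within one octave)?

A# harmonic minor: A# B# C# D# E# F# G##.
The 2nd degree is B# and the degree 6 is F#.
5 letter names make it a fifth; at 6 semitones (a half step narrower than perfect) the quality is diminished.

diminished fifth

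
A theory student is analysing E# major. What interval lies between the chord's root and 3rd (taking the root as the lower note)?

major third

The chord tones of E# major are E#-G##-B#.
So we need the interval from E# up to G##.
From E# to G## is 4 semitones, exactly the major third.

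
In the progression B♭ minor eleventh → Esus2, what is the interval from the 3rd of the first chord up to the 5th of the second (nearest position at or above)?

B♭ minor eleventh has D♭ as its 3rd, and Esus2 has B as its 5th.
From D♭ to B: 10 semitones over a sixth = augmented.

augmented 6th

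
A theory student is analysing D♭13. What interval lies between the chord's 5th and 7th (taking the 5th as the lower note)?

D♭13 (D♭ dominant thirteenth) is spelled D♭–F–A♭–C♭–E♭–B♭.
So we need the interval from A♭ up to C♭.
From A♭ to C♭: 3 semitones over a third = minor.

minor third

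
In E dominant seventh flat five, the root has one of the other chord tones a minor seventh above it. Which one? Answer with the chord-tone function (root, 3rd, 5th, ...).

E7b5 is spelled E–G#–Bb–D.
The root is E. A minor seventh above E is D.
D is the chord's 7th.

7th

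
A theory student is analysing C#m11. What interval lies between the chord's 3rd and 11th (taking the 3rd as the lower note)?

Spelling the chord: C#–E–G#–B–D#–F#.
That puts E below F#.
Counting 9 letters and 14 half steps from E gives a major ninth.

major ninth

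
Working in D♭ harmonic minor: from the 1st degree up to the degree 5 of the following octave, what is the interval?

perfect twelfth

Spelling D♭ harmonic minor: D♭ E♭ F♭ G♭ A♭ B𝄫 C.
That puts D♭ below A♭.
From D♭ to A♭ is 19 semitones, exactly the perfect twelfth.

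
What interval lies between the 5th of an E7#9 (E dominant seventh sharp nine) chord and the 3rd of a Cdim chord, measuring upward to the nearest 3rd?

diminished fourth

E7#9 (E dominant seventh sharp nine) has B as its 5th, and Cdim has Eb as its 3rd.
B up to Eb is 4 semitones, a half step narrower than a perfect fourth, so the interval is diminished.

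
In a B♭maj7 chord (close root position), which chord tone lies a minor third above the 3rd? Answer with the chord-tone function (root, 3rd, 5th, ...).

5th

The chord tones of B♭Δ7 are B♭-D-F-A.
The 3rd is D. A minor third above D is F.
F is the chord's 5th.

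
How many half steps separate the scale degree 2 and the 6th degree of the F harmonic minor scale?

6

The scale is F G A♭ B♭ C D♭ E.
G up to D♭ is a diminished fifth — 6 semitones.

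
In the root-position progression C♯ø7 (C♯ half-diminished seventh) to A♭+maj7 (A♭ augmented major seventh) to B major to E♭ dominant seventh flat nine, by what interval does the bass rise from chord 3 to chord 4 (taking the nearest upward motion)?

diminished fourth

The roots are B and E♭.
B up to E♭ is 4 semitones, a half step narrower than a perfect fourth, so the interval is diminished.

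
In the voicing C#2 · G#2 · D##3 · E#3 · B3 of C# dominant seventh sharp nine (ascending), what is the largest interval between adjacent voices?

Adjacent intervals: C#2→G#2 = perfect fifth; G#2→D##3 = augmented fifth; D##3→E#3 = minor second; E#3→B3 = diminished fifth.
The largest is G#2 to D##3, an augmented fifth (8 semitones).

augmented fifth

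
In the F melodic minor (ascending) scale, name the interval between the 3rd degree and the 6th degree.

A4

The scale runs F G Ab Bb C D E.
That puts Ab below D.
Ab up to D is 6 semitones, a half step wider than a perfect fourth, so the interval is augmented.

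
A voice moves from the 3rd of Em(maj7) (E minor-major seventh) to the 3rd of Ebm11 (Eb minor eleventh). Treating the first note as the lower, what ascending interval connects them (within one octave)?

diminished 8th

The 3rd of Em(maj7) (E minor-major seventh) is G; the 3rd of Ebm11 (Eb minor eleventh) is Gb.
From G to Gb: 11 semitones over an octave = diminished.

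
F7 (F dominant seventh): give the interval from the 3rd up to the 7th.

diminished fifth

F7 is spelled F, A, C, Eb.
The 3rd is A and the 7th is Eb.
From A to Eb: 6 semitones over a fifth = diminished.
That tritone between 3rd and 7th is what gives the dominant seventh its pull toward resolution.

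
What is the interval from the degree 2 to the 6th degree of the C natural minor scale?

The scale runs C D Eb F G Ab Bb.
So we need the interval from D up to Ab.
5 letter names make it a fifth; at 6 semitones (a half step narrower than perfect) the quality is diminished.

d5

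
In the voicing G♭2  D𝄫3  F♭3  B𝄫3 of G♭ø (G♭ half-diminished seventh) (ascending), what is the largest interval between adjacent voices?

diminished fifth

Adjacent intervals: G♭2→D𝄫3 = diminished fifth; D𝄫3→F♭3 = major third; F♭3→B𝄫3 = perfect fourth.
The largest is G♭2 to D𝄫3, a diminished fifth (6 semitones).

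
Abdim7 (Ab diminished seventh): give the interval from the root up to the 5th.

Ab°7 (Ab diminished seventh) is spelled Ab, Cb, Ebb, Gbb.
So we need the interval from Ab up to Ebb.
5 letter names make it a fifth; at 6 semitones (a half step narrower than perfect) the quality is diminished.

diminished fifth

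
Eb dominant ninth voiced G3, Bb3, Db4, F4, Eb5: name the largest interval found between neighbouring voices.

Adjacent intervals: G3→Bb3 = minor third; Bb3→Db4 = minor third; Db4→F4 = major third; F4→Eb5 = minor seventh.
The largest is F4 to Eb5, a minor seventh (10 semitones).

m7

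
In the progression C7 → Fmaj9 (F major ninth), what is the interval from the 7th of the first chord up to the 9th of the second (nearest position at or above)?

The 7th of C7 is Bb; the 9th of Fmaj9 (F major ninth) is G.
From Bb to G is 9 semitones, exactly the major sixth.

major 6th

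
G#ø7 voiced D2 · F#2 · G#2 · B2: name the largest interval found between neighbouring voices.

major 3rd

Adjacent intervals: D2→F#2 = major third; F#2→G#2 = major second; G#2→B2 = minor third.
The largest is D2 to F#2, a major third (4 semitones).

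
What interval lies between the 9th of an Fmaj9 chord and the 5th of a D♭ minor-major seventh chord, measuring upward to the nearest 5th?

minor 2nd

The 9th of Fmaj9 is G; the 5th of D♭ minor-major seventh is A♭.
2 letter names make it a second; at 1 semitone (a half step narrower than major) the quality is minor.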